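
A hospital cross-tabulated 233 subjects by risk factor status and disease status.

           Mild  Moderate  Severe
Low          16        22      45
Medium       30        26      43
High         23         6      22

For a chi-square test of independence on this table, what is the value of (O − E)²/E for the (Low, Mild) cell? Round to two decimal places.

2.99

Row total (Low) = 83; column total (Mild) = 69; N = 233.
Expected count E = 83 × 69 / 233 = 24.579.
Contribution = (O − E)²/E = (16 − 24.579)² / 24.579 = 2.99.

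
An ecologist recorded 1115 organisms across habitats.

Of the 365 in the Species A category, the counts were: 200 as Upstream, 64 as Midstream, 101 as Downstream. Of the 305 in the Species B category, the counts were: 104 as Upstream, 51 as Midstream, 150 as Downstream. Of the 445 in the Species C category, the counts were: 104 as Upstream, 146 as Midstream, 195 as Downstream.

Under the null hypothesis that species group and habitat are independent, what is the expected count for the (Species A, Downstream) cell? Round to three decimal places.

146.000

Row total (Species A) = 365; column total (Downstream) = 446; grand total N = 1115.
Expected count = (row total × column total) / N = 365 × 446 / 1115 = 146.000.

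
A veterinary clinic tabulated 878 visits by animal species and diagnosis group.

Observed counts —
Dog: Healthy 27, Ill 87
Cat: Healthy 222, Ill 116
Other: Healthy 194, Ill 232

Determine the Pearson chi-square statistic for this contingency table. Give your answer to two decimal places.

68.14

Row totals: 114, 338, 426. Column totals: 443, 435. Grand total N = 878.
Expected counts (row total × column total / N):
  Dog, Healthy: 114×443/878 = 57.519
  Dog, Ill: 114×435/878 = 56.481
  Cat, Healthy: 338×443/878 = 170.540
  Cat, Ill: 338×435/878 = 167.460
  Other, Healthy: 426×443/878 = 214.941
  Other, Ill: 426×435/878 = 211.059
Contributions (O − E)²/E:
  (27 − 57.519)²/57.519 = 16.1931
  (87 − 56.481)²/56.481 = 16.4907
  (222 − 170.540)²/170.540 = 15.5279
  (116 − 167.460)²/167.460 = 15.8135
  (194 − 214.941)²/214.941 = 2.0402
  (232 − 211.059)²/211.059 = 2.0777
χ² = 16.1931 + 16.4907 + 15.5279 + 15.8135 + 2.0402 + 2.0777 = 68.14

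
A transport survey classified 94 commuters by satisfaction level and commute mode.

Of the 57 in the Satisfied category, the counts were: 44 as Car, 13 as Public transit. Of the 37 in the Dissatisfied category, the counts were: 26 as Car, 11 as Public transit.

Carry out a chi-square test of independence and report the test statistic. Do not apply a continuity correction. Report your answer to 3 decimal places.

Row totals: 57, 37. Column totals: 70, 24. Grand total N = 94.
Expected counts (row total × column total / N):
  Satisfied, Car: 57×70/94 = 42.4468
  Satisfied, Public transit: 57×24/94 = 14.5532
  Dissatisfied, Car: 37×70/94 = 27.5532
  Dissatisfied, Public transit: 37×24/94 = 9.4468
Contributions (O − E)²/E:
  (44 − 42.4468)²/42.4468 = 0.0568
  (13 − 14.5532)²/14.5532 = 0.1658
  (26 − 27.5532)²/27.5532 = 0.0876
  (11 − 9.4468)²/9.4468 = 0.2554
χ² = 0.0568 + 0.1658 + 0.0876 + 0.2554 = 0.566

0.566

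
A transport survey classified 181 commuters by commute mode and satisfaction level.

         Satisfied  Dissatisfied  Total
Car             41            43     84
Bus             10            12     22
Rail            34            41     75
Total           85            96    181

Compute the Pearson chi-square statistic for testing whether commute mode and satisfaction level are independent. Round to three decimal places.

0.215

Grand total N = 181.
Expected counts (row total × column total / N):
  Car, Satisfied: 84×85/181 = 39.4475
  Car, Dissatisfied: 84×96/181 = 44.5525
  Bus, Satisfied: 22×85/181 = 10.3315
  Bus, Dissatisfied: 22×96/181 = 11.6685
  Rail, Satisfied: 75×85/181 = 35.2210
  Rail, Dissatisfied: 75×96/181 = 39.7790
Contributions (O − E)²/E:
  (41 − 39.4475)²/39.4475 = 0.0611
  (43 − 44.5525)²/44.5525 = 0.0541
  (10 − 10.3315)²/10.3315 = 0.0106
  (12 − 11.6685)²/11.6685 = 0.0094
  (34 − 35.2210)²/35.2210 = 0.0423
  (41 − 39.7790)²/39.7790 = 0.0375
χ² = 0.0611 + 0.0541 + 0.0106 + 0.0094 + 0.0423 + 0.0375 = 0.215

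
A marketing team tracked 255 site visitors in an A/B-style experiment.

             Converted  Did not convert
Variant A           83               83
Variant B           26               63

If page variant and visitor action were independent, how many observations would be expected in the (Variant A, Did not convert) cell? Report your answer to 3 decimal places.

Row total (Variant A) = 166; column total (Did not convert) = 146; grand total N = 255.
Expected count = (row total × column total) / N = 166 × 146 / 255 = 95.043.

95.043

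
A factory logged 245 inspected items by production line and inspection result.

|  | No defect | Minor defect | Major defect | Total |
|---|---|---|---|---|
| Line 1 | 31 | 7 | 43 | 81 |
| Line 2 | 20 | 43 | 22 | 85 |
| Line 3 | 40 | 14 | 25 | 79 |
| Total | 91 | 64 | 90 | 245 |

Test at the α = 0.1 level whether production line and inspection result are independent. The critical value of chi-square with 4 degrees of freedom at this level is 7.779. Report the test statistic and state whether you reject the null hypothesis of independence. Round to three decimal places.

48.404; reject H₀

Grand total N = 245.
Expected counts (row total × column total / N):
  Line 1, No defect: 81×91/245 = 30.0857
  Line 1, Minor defect: 81×64/245 = 21.1592
  Line 1, Major defect: 81×90/245 = 29.7551
  Line 2, No defect: 85×91/245 = 31.5714
  Line 2, Minor defect: 85×64/245 = 22.2041
  Line 2, Major defect: 85×90/245 = 31.2245
  Line 3, No defect: 79×91/245 = 29.3429
  Line 3, Minor defect: 79×64/245 = 20.6367
  Line 3, Major defect: 79×90/245 = 29.0204
Contributions (O − E)²/E:
  (31 − 30.0857)²/30.0857 = 0.0278
  (7 − 21.1592)²/21.1592 = 9.4750
  (43 − 29.7551)²/29.7551 = 5.8957
  (20 − 31.5714)²/31.5714 = 4.2411
  (43 − 22.2041)²/22.2041 = 19.4770
  (22 − 31.2245)²/31.2245 = 2.7251
  (40 − 29.3429)²/29.3429 = 3.8706
  (14 − 20.6367)²/20.6367 = 2.1343
  (25 − 29.0204)²/29.0204 = 0.5570
χ² = 0.0278 + 9.4750 + 5.8957 + 4.2411 + 19.4770 + 2.7251 + 3.8706 + 2.1343 + 0.5570 = 48.404
df = (3−1)(3−1) = 4. Since 48.404 > 7.779, reject the null hypothesis of independence at α = 0.1.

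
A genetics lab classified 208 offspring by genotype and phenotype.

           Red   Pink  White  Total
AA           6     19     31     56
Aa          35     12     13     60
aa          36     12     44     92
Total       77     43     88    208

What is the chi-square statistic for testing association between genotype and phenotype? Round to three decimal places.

Grand total N = 208.
Expected counts (row total × column total / N):
  AA, Red: 56×77/208 = 20.73077
  AA, Pink: 56×43/208 = 11.57692
  AA, White: 56×88/208 = 23.69231
  Aa, Red: 60×77/208 = 22.21154
  Aa, Pink: 60×43/208 = 12.40385
  Aa, White: 60×88/208 = 25.38462
  aa, Red: 92×77/208 = 34.05769
  aa, Pink: 92×43/208 = 19.01923
  aa, White: 92×88/208 = 38.92308
Contributions (O − E)²/E:
  (6 − 20.73077)²/20.73077 = 10.4673
  (19 − 11.57692)²/11.57692 = 4.7597
  (31 − 23.69231)²/23.69231 = 2.2540
  (35 − 22.21154)²/22.21154 = 7.3631
  (12 − 12.40385)²/12.40385 = 0.0131
  (13 − 25.38462)²/25.38462 = 6.0422
  (36 − 34.05769)²/34.05769 = 0.1108
  (12 − 19.01923)²/19.01923 = 2.5905
  (44 − 38.92308)²/38.92308 = 0.6622
χ² = 10.4673 + 4.7597 + 2.2540 + 7.3631 + 0.0131 + 6.0422 + 0.1108 + 2.5905 + 0.6622 = 34.263

34.263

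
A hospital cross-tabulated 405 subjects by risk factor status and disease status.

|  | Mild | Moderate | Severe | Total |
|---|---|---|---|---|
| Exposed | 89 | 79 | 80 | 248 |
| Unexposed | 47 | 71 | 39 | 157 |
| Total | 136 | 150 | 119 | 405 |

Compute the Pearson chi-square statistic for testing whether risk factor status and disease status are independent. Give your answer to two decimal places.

Grand total N = 405.
Expected counts (row total × column total / N):
  Exposed, Mild: 248×136/405 = 83.279
  Exposed, Moderate: 248×150/405 = 91.852
  Exposed, Severe: 248×119/405 = 72.869
  Unexposed, Mild: 157×136/405 = 52.721
  Unexposed, Moderate: 157×150/405 = 58.148
  Unexposed, Severe: 157×119/405 = 46.131
Contributions (O − E)²/E:
  (89 − 83.279)²/83.279 = 0.3930
  (79 − 91.852)²/91.852 = 1.7983
  (80 − 72.869)²/72.869 = 0.6978
  (47 − 52.721)²/52.721 = 0.6208
  (71 − 58.148)²/58.148 = 2.8406
  (39 − 46.131)²/46.131 = 1.1023
χ² = 0.3930 + 1.7983 + 0.6978 + 0.6208 + 2.8406 + 1.1023 = 7.45

7.45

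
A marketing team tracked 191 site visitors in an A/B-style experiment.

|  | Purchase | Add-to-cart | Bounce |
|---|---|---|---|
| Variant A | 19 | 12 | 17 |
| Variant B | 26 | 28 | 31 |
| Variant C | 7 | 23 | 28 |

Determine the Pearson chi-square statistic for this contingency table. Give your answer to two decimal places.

Row totals: 48, 85, 58. Column totals: 52, 63, 76. Grand total N = 191.
Expected counts (row total × column total / N):
  Variant A, Purchase: 48×52/191 = 13.068
  Variant A, Add-to-cart: 48×63/191 = 15.832
  Variant A, Bounce: 48×76/191 = 19.099
  Variant B, Purchase: 85×52/191 = 23.141
  Variant B, Add-to-cart: 85×63/191 = 28.037
  Variant B, Bounce: 85×76/191 = 33.822
  Variant C, Purchase: 58×52/191 = 15.791
  Variant C, Add-to-cart: 58×63/191 = 19.131
  Variant C, Bounce: 58×76/191 = 23.079
Contributions (O − E)²/E:
  (19 − 13.068)²/13.068 = 2.6927
  (12 − 15.832)²/15.832 = 0.9275
  (17 − 19.099)²/19.099 = 0.2307
  (26 − 23.141)²/23.141 = 0.3532
  (28 − 28.037)²/28.037 = 0.0000
  (31 − 33.822)²/33.822 = 0.2355
  (7 − 15.791)²/15.791 = 4.8940
  (23 − 19.131)²/19.131 = 0.7825
  (28 − 23.079)²/23.079 = 1.0493
χ² = 2.6927 + 0.9275 + 0.2307 + 0.3532 + 0.0000 + 0.2355 + 4.8940 + 0.7825 + 1.0493 = 11.17

11.17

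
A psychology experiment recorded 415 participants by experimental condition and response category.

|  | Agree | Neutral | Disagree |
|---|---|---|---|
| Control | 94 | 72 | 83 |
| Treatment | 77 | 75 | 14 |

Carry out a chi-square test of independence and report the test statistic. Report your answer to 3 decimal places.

35.660

Row totals: 249, 166. Column totals: 171, 147, 97. Grand total N = 415.
Expected counts (row total × column total / N):
  Control, Agree: 249×171/415 = 102.6000
  Control, Neutral: 249×147/415 = 88.2000
  Control, Disagree: 249×97/415 = 58.2000
  Treatment, Agree: 166×171/415 = 68.4000
  Treatment, Neutral: 166×147/415 = 58.8000
  Treatment, Disagree: 166×97/415 = 38.8000
Contributions (O − E)²/E:
  (94 − 102.6000)²/102.6000 = 0.7209
  (72 − 88.2000)²/88.2000 = 2.9755
  (83 − 58.2000)²/58.2000 = 10.5677
  (77 − 68.4000)²/68.4000 = 1.0813
  (75 − 58.8000)²/58.8000 = 4.4633
  (14 − 38.8000)²/38.8000 = 15.8515
χ² = 0.7209 + 2.9755 + 10.5677 + 1.0813 + 4.4633 + 15.8515 = 35.660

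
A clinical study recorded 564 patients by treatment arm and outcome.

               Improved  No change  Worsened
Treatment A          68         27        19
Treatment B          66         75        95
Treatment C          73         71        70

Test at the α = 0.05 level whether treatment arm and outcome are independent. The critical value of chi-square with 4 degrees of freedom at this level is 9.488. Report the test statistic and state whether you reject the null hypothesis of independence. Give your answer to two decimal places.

37.11; reject H₀

Row totals: 114, 236, 214. Column totals: 207, 173, 184. Grand total N = 564.
Expected counts (row total × column total / N):
  Treatment A, Improved: 114×207/564 = 41.840
  Treatment A, No change: 114×173/564 = 34.968
  Treatment A, Worsened: 114×184/564 = 37.191
  Treatment B, Improved: 236×207/564 = 86.617
  Treatment B, No change: 236×173/564 = 72.390
  Treatment B, Worsened: 236×184/564 = 76.993
  Treatment C, Improved: 214×207/564 = 78.543
  Treatment C, No change: 214×173/564 = 65.642
  Treatment C, Worsened: 214×184/564 = 69.816
Contributions (O − E)²/E:
  (68 − 41.840)²/41.840 = 16.3563
  (27 − 34.968)²/34.968 = 1.8156
  (19 − 37.191)²/37.191 = 8.8976
  (66 − 86.617)²/86.617 = 4.9074
  (75 − 72.390)²/72.390 = 0.0941
  (95 − 76.993)²/76.993 = 4.2114
  (73 − 78.543)²/78.543 = 0.3912
  (71 − 65.642)²/65.642 = 0.4373
  (70 − 69.816)²/69.816 = 0.0005
χ² = 16.3563 + 1.8156 + 8.8976 + 4.9074 + 0.0941 + 4.2114 + 0.3912 + 0.4373 + 0.0005 = 37.11
df = (3−1)(3−1) = 4. Since 37.11 > 9.488, reject the null hypothesis of independence at α = 0.05.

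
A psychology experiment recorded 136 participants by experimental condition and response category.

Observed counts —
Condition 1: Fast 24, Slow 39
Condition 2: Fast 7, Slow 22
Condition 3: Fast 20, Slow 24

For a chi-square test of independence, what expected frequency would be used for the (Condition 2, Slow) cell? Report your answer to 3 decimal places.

Row total (Condition 2) = 29; column total (Slow) = 85; grand total N = 136.
Expected count = (row total × column total) / N = 29 × 85 / 136 = 18.125.

18.125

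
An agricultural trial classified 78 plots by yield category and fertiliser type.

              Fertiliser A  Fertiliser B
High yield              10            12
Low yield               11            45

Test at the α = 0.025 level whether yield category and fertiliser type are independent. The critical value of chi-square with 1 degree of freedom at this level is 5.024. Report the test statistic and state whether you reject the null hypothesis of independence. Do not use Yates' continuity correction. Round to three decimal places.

Row totals: 22, 56. Column totals: 21, 57. Grand total N = 78.
Expected counts (row total × column total / N):
  High yield, Fertiliser A: 22×21/78 = 5.9231
  High yield, Fertiliser B: 22×57/78 = 16.0769
  Low yield, Fertiliser A: 56×21/78 = 15.0769
  Low yield, Fertiliser B: 56×57/78 = 40.9231
Contributions (O − E)²/E:
  (10 − 5.9231)²/5.9231 = 2.8062
  (12 − 16.0769)²/16.0769 = 1.0339
  (11 − 15.0769)²/15.0769 = 1.1024
  (45 − 40.9231)²/40.9231 = 0.4062
χ² = 2.8062 + 1.0339 + 1.1024 + 0.4062 = 5.349
df = (2−1)(2−1) = 1. Since 5.349 > 5.024, reject the null hypothesis of independence at α = 0.025.

5.349; reject H₀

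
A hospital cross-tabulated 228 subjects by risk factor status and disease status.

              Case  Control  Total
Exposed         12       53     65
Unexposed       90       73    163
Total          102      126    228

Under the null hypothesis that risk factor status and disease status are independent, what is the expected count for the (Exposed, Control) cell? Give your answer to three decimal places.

Row total (Exposed) = 65; column total (Control) = 126; grand total N = 228.
Expected count = (row total × column total) / N = 65 × 126 / 228 = 35.921.

35.921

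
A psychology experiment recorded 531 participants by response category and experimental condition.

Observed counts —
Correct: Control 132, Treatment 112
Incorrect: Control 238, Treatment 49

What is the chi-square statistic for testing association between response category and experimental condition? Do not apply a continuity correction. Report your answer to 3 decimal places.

Row totals: 244, 287. Column totals: 370, 161. Grand total N = 531.
Expected counts (row total × column total / N):
  Correct, Control: 244×370/531 = 170.0188
  Correct, Treatment: 244×161/531 = 73.9812
  Incorrect, Control: 287×370/531 = 199.9812
  Incorrect, Treatment: 287×161/531 = 87.0188
Contributions (O − E)²/E:
  (132 − 170.0188)²/170.0188 = 8.5016
  (112 − 73.9812)²/73.9812 = 19.5378
  (238 − 199.9812)²/199.9812 = 7.2278
  (49 − 87.0188)²/87.0188 = 16.6105
χ² = 8.5016 + 19.5378 + 7.2278 + 16.6105 = 51.878

51.878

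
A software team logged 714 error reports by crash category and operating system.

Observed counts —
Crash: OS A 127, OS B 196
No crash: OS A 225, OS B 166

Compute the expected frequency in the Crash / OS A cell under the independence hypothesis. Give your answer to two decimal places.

159.24

Row total (Crash) = 323; column total (OS A) = 352; grand total N = 714.
Expected count = (row total × column total) / N = 323 × 352 / 714 = 159.24.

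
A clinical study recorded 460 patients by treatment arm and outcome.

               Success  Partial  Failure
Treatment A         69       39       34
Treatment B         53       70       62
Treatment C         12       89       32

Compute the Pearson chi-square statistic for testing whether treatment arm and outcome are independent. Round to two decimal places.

Row totals: 142, 185, 133. Column totals: 134, 198, 128. Grand total N = 460.
Expected counts (row total × column total / N):
  Treatment A, Success: 142×134/460 = 41.365
  Treatment A, Partial: 142×198/460 = 61.122
  Treatment A, Failure: 142×128/460 = 39.513
  Treatment B, Success: 185×134/460 = 53.891
  Treatment B, Partial: 185×198/460 = 79.630
  Treatment B, Failure: 185×128/460 = 51.478
  Treatment C, Success: 133×134/460 = 38.743
  Treatment C, Partial: 133×198/460 = 57.248
  Treatment C, Failure: 133×128/460 = 37.009
Contributions (O − E)²/E:
  (69 − 41.365)²/41.365 = 18.4623
  (39 − 61.122)²/61.122 = 8.0067
  (34 − 39.513)²/39.513 = 0.7692
  (53 − 53.891)²/53.891 = 0.0147
  (70 − 79.630)²/79.630 = 1.1646
  (62 − 51.478)²/51.478 = 2.1507
  (12 − 38.743)²/38.743 = 18.4598
  (89 − 57.248)²/57.248 = 17.6109
  (32 − 37.009)²/37.009 = 0.6779
χ² = 18.4623 + 8.0067 + 0.7692 + 0.0147 + 1.1646 + 2.1507 + 18.4598 + 17.6109 + 0.6779 = 67.32

67.32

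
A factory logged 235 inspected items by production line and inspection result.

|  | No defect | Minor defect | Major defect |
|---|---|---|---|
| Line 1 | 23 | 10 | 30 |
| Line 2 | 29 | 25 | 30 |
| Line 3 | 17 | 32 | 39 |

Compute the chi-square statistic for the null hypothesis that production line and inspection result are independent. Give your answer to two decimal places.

Row totals: 63, 84, 88. Column totals: 69, 67, 99. Grand total N = 235.
Expected counts (row total × column total / N):
  Line 1, No defect: 63×69/235 = 18.498
  Line 1, Minor defect: 63×67/235 = 17.962
  Line 1, Major defect: 63×99/235 = 26.540
  Line 2, No defect: 84×69/235 = 24.664
  Line 2, Minor defect: 84×67/235 = 23.949
  Line 2, Major defect: 84×99/235 = 35.387
  Line 3, No defect: 88×69/235 = 25.838
  Line 3, Minor defect: 88×67/235 = 25.089
  Line 3, Major defect: 88×99/235 = 37.072
Contributions (O − E)²/E:
  (23 − 18.498)²/18.498 = 1.0957
  (10 − 17.962)²/17.962 = 3.5293
  (30 − 26.540)²/26.540 = 0.4511
  (29 − 24.664)²/24.664 = 0.7623
  (25 − 23.949)²/23.949 = 0.0461
  (30 − 35.387)²/35.387 = 0.8201
  (17 − 25.838)²/25.838 = 3.0231
  (32 − 25.089)²/25.089 = 1.9037
  (39 − 37.072)²/37.072 = 0.1003
χ² = 1.0957 + 3.5293 + 0.4511 + 0.7623 + 0.0461 + 0.8201 + 3.0231 + 1.9037 + 0.1003 = 11.73

11.73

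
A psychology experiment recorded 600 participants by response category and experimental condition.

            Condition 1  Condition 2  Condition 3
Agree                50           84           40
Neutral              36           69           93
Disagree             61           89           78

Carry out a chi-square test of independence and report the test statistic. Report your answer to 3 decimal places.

24.508

Row totals: 174, 198, 228. Column totals: 147, 242, 211. Grand total N = 600.
Expected counts (row total × column total / N):
  Agree, Condition 1: 174×147/600 = 42.6300
  Agree, Condition 2: 174×242/600 = 70.1800
  Agree, Condition 3: 174×211/600 = 61.1900
  Neutral, Condition 1: 198×147/600 = 48.5100
  Neutral, Condition 2: 198×242/600 = 79.8600
  Neutral, Condition 3: 198×211/600 = 69.6300
  Disagree, Condition 1: 228×147/600 = 55.8600
  Disagree, Condition 2: 228×242/600 = 91.9600
  Disagree, Condition 3: 228×211/600 = 80.1800
Contributions (O − E)²/E:
  (50 − 42.6300)²/42.6300 = 1.2741
  (84 − 70.1800)²/70.1800 = 2.7215
  (40 − 61.1900)²/61.1900 = 7.3381
  (36 − 48.5100)²/48.5100 = 3.2261
  (69 − 79.8600)²/79.8600 = 1.4768
  (93 − 69.6300)²/69.6300 = 7.8437
  (61 − 55.8600)²/55.8600 = 0.4730
  (89 − 91.9600)²/91.9600 = 0.0953
  (78 − 80.1800)²/80.1800 = 0.0593
χ² = 1.2741 + 2.7215 + 7.3381 + 3.2261 + 1.4768 + 7.8437 + 0.4730 + 0.0953 + 0.0593 = 24.508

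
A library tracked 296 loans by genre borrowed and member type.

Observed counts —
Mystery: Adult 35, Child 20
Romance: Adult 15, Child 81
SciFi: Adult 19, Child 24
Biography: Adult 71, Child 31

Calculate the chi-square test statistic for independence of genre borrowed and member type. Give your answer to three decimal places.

65.059

Row totals: 55, 96, 43, 102. Column totals: 140, 156. Grand total N = 296.
Expected counts (row total × column total / N):
  Mystery, Adult: 55×140/296 = 26.0135
  Mystery, Child: 55×156/296 = 28.9865
  Romance, Adult: 96×140/296 = 45.4054
  Romance, Child: 96×156/296 = 50.5946
  SciFi, Adult: 43×140/296 = 20.3378
  SciFi, Child: 43×156/296 = 22.6622
  Biography, Adult: 102×140/296 = 48.2432
  Biography, Child: 102×156/296 = 53.7568
Contributions (O − E)²/E:
  (35 − 26.0135)²/26.0135 = 3.1044
  (20 − 28.9865)²/28.9865 = 2.7860
  (15 − 45.4054)²/45.4054 = 20.3608
  (81 − 50.5946)²/50.5946 = 18.2725
  (19 − 20.3378)²/20.3378 = 0.0880
  (24 − 22.6622)²/22.6622 = 0.0790
  (71 − 48.2432)²/48.2432 = 10.7346
  (31 − 53.7568)²/53.7568 = 9.6336
χ² = 3.1044 + 2.7860 + 20.3608 + 18.2725 + 0.0880 + 0.0790 + 10.7346 + 9.6336 = 65.059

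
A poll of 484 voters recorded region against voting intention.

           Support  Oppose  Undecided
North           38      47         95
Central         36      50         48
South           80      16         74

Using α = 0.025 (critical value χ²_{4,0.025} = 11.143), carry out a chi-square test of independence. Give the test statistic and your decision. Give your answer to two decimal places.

Row totals: 180, 134, 170. Column totals: 154, 113, 217. Grand total N = 484.
Expected counts (row total × column total / N):
  North, Support: 180×154/484 = 57.273
  North, Oppose: 180×113/484 = 42.025
  North, Undecided: 180×217/484 = 80.702
  Central, Support: 134×154/484 = 42.636
  Central, Oppose: 134×113/484 = 31.285
  Central, Undecided: 134×217/484 = 60.079
  South, Support: 170×154/484 = 54.091
  South, Oppose: 170×113/484 = 39.690
  South, Undecided: 170×217/484 = 76.219
Contributions (O − E)²/E:
  (38 − 57.273)²/57.273 = 6.4856
  (47 − 42.025)²/42.025 = 0.5890
  (95 − 80.702)²/80.702 = 2.5332
  (36 − 42.636)²/42.636 = 1.0328
  (50 − 31.285)²/31.285 = 11.1955
  (48 − 60.079)²/60.079 = 2.4285
  (80 − 54.091)²/54.091 = 12.4101
  (16 − 39.690)²/39.690 = 14.1400
  (74 − 76.219)²/76.219 = 0.0646
χ² = 6.4856 + 0.5890 + 2.5332 + 1.0328 + 11.1955 + 2.4285 + 12.4101 + 14.1400 + 0.0646 = 50.88
df = (3−1)(3−1) = 4. Since 50.88 > 11.143, reject the null hypothesis of independence at α = 0.025.

50.88; reject H₀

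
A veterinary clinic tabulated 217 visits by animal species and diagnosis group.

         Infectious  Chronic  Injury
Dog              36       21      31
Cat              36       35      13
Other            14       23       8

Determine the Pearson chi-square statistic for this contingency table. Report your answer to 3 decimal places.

Row totals: 88, 84, 45. Column totals: 86, 79, 52. Grand total N = 217.
Expected counts (row total × column total / N):
  Dog, Infectious: 88×86/217 = 34.8756
  Dog, Chronic: 88×79/217 = 32.0369
  Dog, Injury: 88×52/217 = 21.0876
  Cat, Infectious: 84×86/217 = 33.2903
  Cat, Chronic: 84×79/217 = 30.5806
  Cat, Injury: 84×52/217 = 20.1290
  Other, Infectious: 45×86/217 = 17.8341
  Other, Chronic: 45×79/217 = 16.3825
  Other, Injury: 45×52/217 = 10.7834
Contributions (O − E)²/E:
  (36 − 34.8756)²/34.8756 = 0.0363
  (21 − 32.0369)²/32.0369 = 3.8023
  (31 − 21.0876)²/21.0876 = 4.6594
  (36 − 33.2903)²/33.2903 = 0.2206
  (35 − 30.5806)²/30.5806 = 0.6387
  (13 − 20.1290)²/20.1290 = 2.5248
  (14 − 17.8341)²/17.8341 = 0.8243
  (23 − 16.3825)²/16.3825 = 2.6731
  (8 − 10.7834)²/10.7834 = 0.7184
χ² = 0.0363 + 3.8023 + 4.6594 + 0.2206 + 0.6387 + 2.5248 + 0.8243 + 2.6731 + 0.7184 = 16.098

16.098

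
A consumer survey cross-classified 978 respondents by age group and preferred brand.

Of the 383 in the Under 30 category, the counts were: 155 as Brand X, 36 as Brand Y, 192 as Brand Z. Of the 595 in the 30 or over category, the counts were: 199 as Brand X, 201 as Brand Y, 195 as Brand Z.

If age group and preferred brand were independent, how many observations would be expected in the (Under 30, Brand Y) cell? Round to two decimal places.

Row total (Under 30) = 383; column total (Brand Y) = 237; grand total N = 978.
Expected count = (row total × column total) / N = 383 × 237 / 978 = 92.81.

92.81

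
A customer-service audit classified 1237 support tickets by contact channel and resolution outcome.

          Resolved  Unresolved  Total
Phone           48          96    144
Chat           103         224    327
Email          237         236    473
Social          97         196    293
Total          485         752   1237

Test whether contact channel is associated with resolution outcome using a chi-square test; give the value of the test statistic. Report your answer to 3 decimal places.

Grand total N = 1237.
Expected counts (row total × column total / N):
  Phone, Resolved: 144×485/1237 = 56.4592
  Phone, Unresolved: 144×752/1237 = 87.5408
  Chat, Resolved: 327×485/1237 = 128.2094
  Chat, Unresolved: 327×752/1237 = 198.7906
  Email, Resolved: 473×485/1237 = 185.4527
  Email, Unresolved: 473×752/1237 = 287.5473
  Social, Resolved: 293×485/1237 = 114.8787
  Social, Unresolved: 293×752/1237 = 178.1213
Contributions (O − E)²/E:
  (48 − 56.4592)²/56.4592 = 1.2674
  (96 − 87.5408)²/87.5408 = 0.8174
  (103 − 128.2094)²/128.2094 = 4.9568
  (224 − 198.7906)²/198.7906 = 3.1969
  (237 − 185.4527)²/185.4527 = 14.3278
  (236 − 287.5473)²/287.5473 = 9.2407
  (97 − 114.8787)²/114.8787 = 2.7825
  (196 − 178.1213)²/178.1213 = 1.7946
χ² = 1.2674 + 0.8174 + 4.9568 + 3.1969 + 14.3278 + 9.2407 + 2.7825 + 1.7946 = 38.384

38.384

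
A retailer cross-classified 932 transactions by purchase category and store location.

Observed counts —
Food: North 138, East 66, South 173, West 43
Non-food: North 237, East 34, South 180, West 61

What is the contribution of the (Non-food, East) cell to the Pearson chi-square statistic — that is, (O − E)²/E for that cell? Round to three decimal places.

7.978

Row total (Non-food) = 512; column total (East) = 100; N = 932.
Expected count E = 512 × 100 / 932 = 54.9356.
Contribution = (O − E)²/E = (34 − 54.9356)² / 54.9356 = 7.978.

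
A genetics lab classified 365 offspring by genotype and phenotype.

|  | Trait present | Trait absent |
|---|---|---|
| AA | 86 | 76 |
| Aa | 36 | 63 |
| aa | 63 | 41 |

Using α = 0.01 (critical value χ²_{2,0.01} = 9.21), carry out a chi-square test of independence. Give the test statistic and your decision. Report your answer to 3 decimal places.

12.569; reject H₀

Row totals: 162, 99, 104. Column totals: 185, 180. Grand total N = 365.
Expected counts (row total × column total / N):
  AA, Trait present: 162×185/365 = 82.1096
  AA, Trait absent: 162×180/365 = 79.8904
  Aa, Trait present: 99×185/365 = 50.1781
  Aa, Trait absent: 99×180/365 = 48.8219
  aa, Trait present: 104×185/365 = 52.7123
  aa, Trait absent: 104×180/365 = 51.2877
Contributions (O − E)²/E:
  (86 − 82.1096)²/82.1096 = 0.1843
  (76 − 79.8904)²/79.8904 = 0.1894
  (36 − 50.1781)²/50.1781 = 4.0061
  (63 − 48.8219)²/48.8219 = 4.1174
  (63 − 52.7123)²/52.7123 = 2.0078
  (41 − 51.2877)²/51.2877 = 2.0636
χ² = 0.1843 + 0.1894 + 4.0061 + 4.1174 + 2.0078 + 2.0636 = 12.569
df = (3−1)(2−1) = 2. Since 12.569 > 9.21, reject the null hypothesis of independence at α = 0.01.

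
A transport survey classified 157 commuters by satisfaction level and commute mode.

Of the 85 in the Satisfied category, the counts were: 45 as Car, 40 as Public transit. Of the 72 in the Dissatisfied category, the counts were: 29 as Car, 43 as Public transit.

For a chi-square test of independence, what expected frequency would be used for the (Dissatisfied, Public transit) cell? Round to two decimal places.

38.06

Row total (Dissatisfied) = 72; column total (Public transit) = 83; grand total N = 157.
Expected count = (row total × column total) / N = 72 × 83 / 157 = 38.06.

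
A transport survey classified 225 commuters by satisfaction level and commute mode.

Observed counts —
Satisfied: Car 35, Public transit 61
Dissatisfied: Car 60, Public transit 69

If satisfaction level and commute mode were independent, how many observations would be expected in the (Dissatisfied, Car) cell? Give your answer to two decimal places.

54.47

Row total (Dissatisfied) = 129; column total (Car) = 95; grand total N = 225.
Expected count = (row total × column total) / N = 129 × 95 / 225 = 54.47.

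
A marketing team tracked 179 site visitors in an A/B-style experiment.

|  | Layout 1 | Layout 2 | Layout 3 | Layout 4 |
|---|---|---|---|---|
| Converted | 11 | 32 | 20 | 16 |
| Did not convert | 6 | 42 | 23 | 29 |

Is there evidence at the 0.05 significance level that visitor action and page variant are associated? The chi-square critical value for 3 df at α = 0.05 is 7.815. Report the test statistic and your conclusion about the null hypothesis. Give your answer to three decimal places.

4.383; fail to reject H₀

Row totals: 79, 100. Column totals: 17, 74, 43, 45. Grand total N = 179.
Expected counts (row total × column total / N):
  Converted, Layout 1: 79×17/179 = 7.5028
  Converted, Layout 2: 79×74/179 = 32.6592
  Converted, Layout 3: 79×43/179 = 18.9777
  Converted, Layout 4: 79×45/179 = 19.8603
  Did not convert, Layout 1: 100×17/179 = 9.4972
  Did not convert, Layout 2: 100×74/179 = 41.3408
  Did not convert, Layout 3: 100×43/179 = 24.0223
  Did not convert, Layout 4: 100×45/179 = 25.1397
Contributions (O − E)²/E:
  (11 − 7.5028)²/7.5028 = 1.6301
  (32 − 32.6592)²/32.6592 = 0.0133
  (20 − 18.9777)²/18.9777 = 0.0551
  (16 − 19.8603)²/19.8603 = 0.7503
  (6 − 9.4972)²/9.4972 = 1.2878
  (42 − 41.3408)²/41.3408 = 0.0105
  (23 − 24.0223)²/24.0223 = 0.0435
  (29 − 25.1397)²/25.1397 = 0.5928
χ² = 1.6301 + 0.0133 + 0.0551 + 0.7503 + 1.2878 + 0.0105 + 0.0435 + 0.5928 = 4.383
df = (2−1)(4−1) = 3. Since 4.383 < 7.815, fail to reject the null hypothesis of independence at α = 0.05.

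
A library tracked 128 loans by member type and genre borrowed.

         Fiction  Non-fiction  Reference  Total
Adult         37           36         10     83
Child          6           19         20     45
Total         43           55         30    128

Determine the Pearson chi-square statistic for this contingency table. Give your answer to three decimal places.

Grand total N = 128.
Expected counts (row total × column total / N):
  Adult, Fiction: 83×43/128 = 27.8828
  Adult, Non-fiction: 83×55/128 = 35.6641
  Adult, Reference: 83×30/128 = 19.4531
  Child, Fiction: 45×43/128 = 15.1172
  Child, Non-fiction: 45×55/128 = 19.3359
  Child, Reference: 45×30/128 = 10.5469
Contributions (O − E)²/E:
  (37 − 27.8828)²/27.8828 = 2.9812
  (36 − 35.6641)²/35.6641 = 0.0032
  (10 − 19.4531)²/19.4531 = 4.5937
  (6 − 15.1172)²/15.1172 = 5.4986
  (19 − 19.3359)²/19.3359 = 0.0058
  (20 − 10.5469)²/10.5469 = 8.4727
χ² = 2.9812 + 0.0032 + 4.5937 + 5.4986 + 0.0058 + 8.4727 = 21.555

21.555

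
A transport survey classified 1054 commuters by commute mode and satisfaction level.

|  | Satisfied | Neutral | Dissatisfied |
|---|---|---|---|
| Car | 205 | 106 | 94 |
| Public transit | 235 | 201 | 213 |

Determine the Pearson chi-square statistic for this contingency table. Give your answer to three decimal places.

Row totals: 405, 649. Column totals: 440, 307, 307. Grand total N = 1054.
Expected counts (row total × column total / N):
  Car, Satisfied: 405×440/1054 = 169.0702
  Car, Neutral: 405×307/1054 = 117.9649
  Car, Dissatisfied: 405×307/1054 = 117.9649
  Public transit, Satisfied: 649×440/1054 = 270.9298
  Public transit, Neutral: 649×307/1054 = 189.0351
  Public transit, Dissatisfied: 649×307/1054 = 189.0351
Contributions (O − E)²/E:
  (205 − 169.0702)²/169.0702 = 7.6356
  (106 − 117.9649)²/117.9649 = 1.2136
  (94 − 117.9649)²/117.9649 = 4.8685
  (235 − 270.9298)²/270.9298 = 4.7649
  (201 − 189.0351)²/189.0351 = 0.7573
  (213 − 189.0351)²/189.0351 = 3.0381
χ² = 7.6356 + 1.2136 + 4.8685 + 4.7649 + 0.7573 + 3.0381 = 22.278

22.278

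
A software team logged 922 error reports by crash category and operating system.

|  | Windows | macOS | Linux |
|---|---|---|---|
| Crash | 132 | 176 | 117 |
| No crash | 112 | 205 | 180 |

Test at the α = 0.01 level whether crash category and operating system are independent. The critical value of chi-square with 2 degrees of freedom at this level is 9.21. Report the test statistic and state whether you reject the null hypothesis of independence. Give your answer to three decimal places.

Row totals: 425, 497. Column totals: 244, 381, 297. Grand total N = 922.
Expected counts (row total × column total / N):
  Crash, Windows: 425×244/922 = 112.4729
  Crash, macOS: 425×381/922 = 175.6236
  Crash, Linux: 425×297/922 = 136.9035
  No crash, Windows: 497×244/922 = 131.5271
  No crash, macOS: 497×381/922 = 205.3764
  No crash, Linux: 497×297/922 = 160.0965
Contributions (O − E)²/E:
  (132 − 112.4729)²/112.4729 = 3.3902
  (176 − 175.6236)²/175.6236 = 0.0008
  (117 − 136.9035)²/136.9035 = 2.8936
  (112 − 131.5271)²/131.5271 = 2.8991
  (205 − 205.3764)²/205.3764 = 0.0007
  (180 − 160.0965)²/160.0965 = 2.4744
χ² = 3.3902 + 0.0008 + 2.8936 + 2.8991 + 0.0007 + 2.4744 = 11.659
df = (2−1)(3−1) = 2. Since 11.659 > 9.21, reject the null hypothesis of independence at α = 0.01.

11.659; reject H₀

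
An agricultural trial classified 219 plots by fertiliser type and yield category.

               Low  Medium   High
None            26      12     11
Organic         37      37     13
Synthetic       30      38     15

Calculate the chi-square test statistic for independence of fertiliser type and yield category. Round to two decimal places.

Row totals: 49, 87, 83. Column totals: 93, 87, 39. Grand total N = 219.
Expected counts (row total × column total / N):
  None, Low: 49×93/219 = 20.808
  None, Medium: 49×87/219 = 19.466
  None, High: 49×39/219 = 8.726
  Organic, Low: 87×93/219 = 36.945
  Organic, Medium: 87×87/219 = 34.562
  Organic, High: 87×39/219 = 15.493
  Synthetic, Low: 83×93/219 = 35.247
  Synthetic, Medium: 83×87/219 = 32.973
  Synthetic, High: 83×39/219 = 14.781
Contributions (O − E)²/E:
  (26 − 20.808)²/20.808 = 1.2955
  (12 − 19.466)²/19.466 = 2.8635
  (11 − 8.726)²/8.726 = 0.5926
  (37 − 36.945)²/36.945 = 0.0001
  (37 − 34.562)²/34.562 = 0.1720
  (13 − 15.493)²/15.493 = 0.4012
  (30 − 35.247)²/35.247 = 0.7811
  (38 − 32.973)²/32.973 = 0.7664
  (15 − 14.781)²/14.781 = 0.0032
χ² = 1.2955 + 2.8635 + 0.5926 + 0.0001 + 0.1720 + 0.4012 + 0.7811 + 0.7664 + 0.0032 = 6.88

6.88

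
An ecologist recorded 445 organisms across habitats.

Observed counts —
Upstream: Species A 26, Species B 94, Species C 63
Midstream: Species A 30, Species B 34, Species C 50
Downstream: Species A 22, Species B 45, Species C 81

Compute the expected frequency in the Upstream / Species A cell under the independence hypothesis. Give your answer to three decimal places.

32.076

Row total (Upstream) = 183; column total (Species A) = 78; grand total N = 445.
Expected count = (row total × column total) / N = 183 × 78 / 445 = 32.076.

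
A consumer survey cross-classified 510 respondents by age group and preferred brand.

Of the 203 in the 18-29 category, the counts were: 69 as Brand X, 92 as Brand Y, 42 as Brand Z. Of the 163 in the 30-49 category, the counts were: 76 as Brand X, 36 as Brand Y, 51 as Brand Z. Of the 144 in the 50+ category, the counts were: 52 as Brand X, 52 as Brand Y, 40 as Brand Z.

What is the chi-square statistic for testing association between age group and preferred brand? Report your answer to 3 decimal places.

22.048

Row totals: 203, 163, 144. Column totals: 197, 180, 133. Grand total N = 510.
Expected counts (row total × column total / N):
  18-29, Brand X: 203×197/510 = 78.4137
  18-29, Brand Y: 203×180/510 = 71.6471
  18-29, Brand Z: 203×133/510 = 52.9392
  30-49, Brand X: 163×197/510 = 62.9627
  30-49, Brand Y: 163×180/510 = 57.5294
  30-49, Brand Z: 163×133/510 = 42.5078
  50+, Brand X: 144×197/510 = 55.6235
  50+, Brand Y: 144×180/510 = 50.8235
  50+, Brand Z: 144×133/510 = 37.5529
Contributions (O − E)²/E:
  (69 − 78.4137)²/78.4137 = 1.1301
  (92 − 71.6471)²/71.6471 = 5.7817
  (42 − 52.9392)²/52.9392 = 2.2604
  (76 − 62.9627)²/62.9627 = 2.6996
  (36 − 57.5294)²/57.5294 = 8.0570
  (51 − 42.5078)²/42.5078 = 1.6966
  (52 − 55.6235)²/55.6235 = 0.2360
  (52 − 50.8235)²/50.8235 = 0.0272
  (40 − 37.5529)²/37.5529 = 0.1595
χ² = 1.1301 + 5.7817 + 2.2604 + 2.6996 + 8.0570 + 1.6966 + 0.2360 + 0.0272 + 0.1595 = 22.048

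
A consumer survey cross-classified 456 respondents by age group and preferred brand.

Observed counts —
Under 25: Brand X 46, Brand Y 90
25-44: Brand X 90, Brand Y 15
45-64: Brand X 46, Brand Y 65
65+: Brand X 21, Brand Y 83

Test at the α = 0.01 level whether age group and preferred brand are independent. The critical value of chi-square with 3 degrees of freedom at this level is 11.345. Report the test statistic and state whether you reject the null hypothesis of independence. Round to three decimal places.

Row totals: 136, 105, 111, 104. Column totals: 203, 253. Grand total N = 456.
Expected counts (row total × column total / N):
  Under 25, Brand X: 136×203/456 = 60.54386
  Under 25, Brand Y: 136×253/456 = 75.45614
  25-44, Brand X: 105×203/456 = 46.74342
  25-44, Brand Y: 105×253/456 = 58.25658
  45-64, Brand X: 111×203/456 = 49.41447
  45-64, Brand Y: 111×253/456 = 61.58553
  65+, Brand X: 104×203/456 = 46.29825
  65+, Brand Y: 104×253/456 = 57.70175
Contributions (O − E)²/E:
  (46 − 60.54386)²/60.54386 = 3.4937
  (90 − 75.45614)²/75.45614 = 2.8033
  (90 − 46.74342)²/46.74342 = 40.0298
  (15 − 58.25658)²/58.25658 = 32.1188
  (46 − 49.41447)²/49.41447 = 0.2359
  (65 − 61.58553)²/61.58553 = 0.1893
  (21 − 46.29825)²/46.29825 = 13.8234
  (83 − 57.70175)²/57.70175 = 11.0915
χ² = 3.4937 + 2.8033 + 40.0298 + 32.1188 + 0.2359 + 0.1893 + 13.8234 + 11.0915 = 103.786
df = (4−1)(2−1) = 3. Since 103.786 > 11.345, reject the null hypothesis of independence at α = 0.01.

103.786; reject H₀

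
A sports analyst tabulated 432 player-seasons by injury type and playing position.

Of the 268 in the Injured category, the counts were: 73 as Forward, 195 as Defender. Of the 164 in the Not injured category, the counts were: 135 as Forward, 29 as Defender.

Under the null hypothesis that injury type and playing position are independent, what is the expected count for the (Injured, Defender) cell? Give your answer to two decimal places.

138.96

Row total (Injured) = 268; column total (Defender) = 224; grand total N = 432.
Expected count = (row total × column total) / N = 268 × 224 / 432 = 138.96.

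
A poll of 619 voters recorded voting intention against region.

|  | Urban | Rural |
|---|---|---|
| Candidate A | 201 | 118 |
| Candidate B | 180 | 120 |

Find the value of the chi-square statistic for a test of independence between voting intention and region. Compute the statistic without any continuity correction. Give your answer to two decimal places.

Row totals: 319, 300. Column totals: 381, 238. Grand total N = 619.
Expected counts (row total × column total / N):
  Candidate A, Urban: 319×381/619 = 196.347
  Candidate A, Rural: 319×238/619 = 122.653
  Candidate B, Urban: 300×381/619 = 184.653
  Candidate B, Rural: 300×238/619 = 115.347
Contributions (O − E)²/E:
  (201 − 196.347)²/196.347 = 0.1103
  (118 − 122.653)²/122.653 = 0.1765
  (180 − 184.653)²/184.653 = 0.1172
  (120 − 115.347)²/115.347 = 0.1877
χ² = 0.1103 + 0.1765 + 0.1172 + 0.1877 = 0.59

0.59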